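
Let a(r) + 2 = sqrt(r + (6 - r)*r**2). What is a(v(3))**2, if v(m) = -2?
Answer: (2 - sqrt(30))**2 ≈ 12.091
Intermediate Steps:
a(r) = -2 + sqrt(r + r**2*(6 - r)) (a(r) = -2 + sqrt(r + (6 - r)*r**2) = -2 + sqrt(r + r**2*(6 - r)))
a(v(3))**2 = (-2 + sqrt(-2*(1 - 1*(-2)**2 + 6*(-2))))**2 = (-2 + sqrt(-2*(1 - 1*4 - 12)))**2 = (-2 + sqrt(-2*(1 - 4 - 12)))**2 = (-2 + sqrt(-2*(-15)))**2 = (-2 + sqrt(30))**2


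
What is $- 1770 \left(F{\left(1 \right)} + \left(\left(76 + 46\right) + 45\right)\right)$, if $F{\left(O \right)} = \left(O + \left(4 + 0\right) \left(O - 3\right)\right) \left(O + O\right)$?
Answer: $-270810$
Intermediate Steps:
$F{\left(O \right)} = 2 O \left(-12 + 5 O\right)$ ($F{\left(O \right)} = \left(O + 4 \left(-3 + O\right)\right) 2 O = \left(O + \left(-12 + 4 O\right)\right) 2 O = \left(-12 + 5 O\right) 2 O = 2 O \left(-12 + 5 O\right)$)
$- 1770 \left(F{\left(1 \right)} + \left(\left(76 + 46\right) + 45\right)\right) = - 1770 \left(2 \cdot 1 \left(-12 + 5 \cdot 1\right) + \left(\left(76 + 46\right) + 45\right)\right) = - 1770 \left(2 \cdot 1 \left(-12 + 5\right) + \left(122 + 45\right)\right) = - 1770 \left(2 \cdot 1 \left(-7\right) + 167\right) = - 1770 \left(-14 + 167\right) = \left(-1770\right) 153 = -270810$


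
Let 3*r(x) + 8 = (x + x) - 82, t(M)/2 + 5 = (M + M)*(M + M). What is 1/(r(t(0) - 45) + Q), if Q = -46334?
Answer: -3/139202 ≈ -2.1551e-5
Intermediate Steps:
t(M) = -10 + 8*M**2 (t(M) = -10 + 2*((M + M)*(M + M)) = -10 + 2*((2*M)*(2*M)) = -10 + 2*(4*M**2) = -10 + 8*M**2)
r(x) = -30 + 2*x/3 (r(x) = -8/3 + ((x + x) - 82)/3 = -8/3 + (2*x - 82)/3 = -8/3 + (-82 + 2*x)/3 = -8/3 + (-82/3 + 2*x/3) = -30 + 2*x/3)
1/(r(t(0) - 45) + Q) = 1/((-30 + 2*((-10 + 8*0**2) - 45)/3) - 46334) = 1/((-30 + 2*((-10 + 8*0) - 45)/3) - 46334) = 1/((-30 + 2*((-10 + 0) - 45)/3) - 46334) = 1/((-30 + 2*(-10 - 45)/3) - 46334) = 1/((-30 + (2/3)*(-55)) - 46334) = 1/((-30 - 110/3) - 46334) = 1/(-200/3 - 46334) = 1/(-139202/3) = -3/139202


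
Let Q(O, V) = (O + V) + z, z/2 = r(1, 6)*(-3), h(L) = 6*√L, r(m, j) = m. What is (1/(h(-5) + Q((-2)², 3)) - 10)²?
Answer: 9*(120*√5 + 1991*I)/(12*√5 + 179*I) ≈ 99.884 + 1.4817*I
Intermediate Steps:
z = -6 (z = 2*(1*(-3)) = 2*(-3) = -6)
Q(O, V) = -6 + O + V (Q(O, V) = (O + V) - 6 = -6 + O + V)
(1/(h(-5) + Q((-2)², 3)) - 10)² = (1/(6*√(-5) + (-6 + (-2)² + 3)) - 10)² = (1/(6*(I*√5) + (-6 + 4 + 3)) - 10)² = (1/(6*I*√5 + 1) - 10)² = (1/(1 + 6*I*√5) - 10)² = (-10 + 1/(1 + 6*I*√5))²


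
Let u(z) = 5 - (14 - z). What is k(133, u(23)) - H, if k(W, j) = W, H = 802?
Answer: -669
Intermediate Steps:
u(z) = -9 + z (u(z) = 5 + (-14 + z) = -9 + z)
k(133, u(23)) - H = 133 - 1*802 = 133 - 802 = -669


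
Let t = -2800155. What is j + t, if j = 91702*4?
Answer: -2433347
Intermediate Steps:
j = 366808
j + t = 366808 - 2800155 = -2433347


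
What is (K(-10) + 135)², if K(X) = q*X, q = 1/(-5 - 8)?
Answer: 3115225/169 ≈ 18433.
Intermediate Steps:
q = -1/13 (q = 1/(-13) = -1/13 ≈ -0.076923)
K(X) = -X/13
(K(-10) + 135)² = (-1/13*(-10) + 135)² = (10/13 + 135)² = (1765/13)² = 3115225/169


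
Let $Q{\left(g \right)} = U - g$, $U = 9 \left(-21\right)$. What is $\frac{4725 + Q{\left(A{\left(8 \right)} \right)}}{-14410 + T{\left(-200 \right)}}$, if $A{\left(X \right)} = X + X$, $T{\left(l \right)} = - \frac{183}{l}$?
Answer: $- \frac{904000}{2881817} \approx -0.31369$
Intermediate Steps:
$U = -189$
$A{\left(X \right)} = 2 X$
$Q{\left(g \right)} = -189 - g$
$\frac{4725 + Q{\left(A{\left(8 \right)} \right)}}{-14410 + T{\left(-200 \right)}} = \frac{4725 - \left(189 + 2 \cdot 8\right)}{-14410 - \frac{183}{-200}} = \frac{4725 - 205}{-14410 - - \frac{183}{200}} = \frac{4725 - 205}{-14410 + \frac{183}{200}} = \frac{4725 - 205}{- \frac{2881817}{200}} = 4520 \left(- \frac{200}{2881817}\right) = - \frac{904000}{2881817}$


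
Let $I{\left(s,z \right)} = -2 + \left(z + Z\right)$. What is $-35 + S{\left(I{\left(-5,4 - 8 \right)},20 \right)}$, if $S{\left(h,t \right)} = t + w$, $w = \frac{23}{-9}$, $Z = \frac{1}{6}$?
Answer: $- \frac{158}{9} \approx -17.556$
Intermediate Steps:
$Z = \frac{1}{6} \approx 0.16667$
$w = - \frac{23}{9}$ ($w = 23 \left(- \frac{1}{9}\right) = - \frac{23}{9} \approx -2.5556$)
$I{\left(s,z \right)} = - \frac{11}{6} + z$ ($I{\left(s,z \right)} = -2 + \left(z + \frac{1}{6}\right) = -2 + \left(\frac{1}{6} + z\right) = - \frac{11}{6} + z$)
$S{\left(h,t \right)} = - \frac{23}{9} + t$ ($S{\left(h,t \right)} = t - \frac{23}{9} = - \frac{23}{9} + t$)
$-35 + S{\left(I{\left(-5,4 - 8 \right)},20 \right)} = -35 + \left(- \frac{23}{9} + 20\right) = -35 + \frac{157}{9} = - \frac{158}{9}$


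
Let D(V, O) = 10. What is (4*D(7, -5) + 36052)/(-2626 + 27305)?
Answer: 36092/24679 ≈ 1.4625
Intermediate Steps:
(4*D(7, -5) + 36052)/(-2626 + 27305) = (4*10 + 36052)/(-2626 + 27305) = (40 + 36052)/24679 = 36092*(1/24679) = 36092/24679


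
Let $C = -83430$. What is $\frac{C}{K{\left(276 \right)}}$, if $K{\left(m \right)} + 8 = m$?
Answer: $- \frac{41715}{134} \approx -311.31$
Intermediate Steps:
$K{\left(m \right)} = -8 + m$
$\frac{C}{K{\left(276 \right)}} = - \frac{83430}{-8 + 276} = - \frac{83430}{268} = \left(-83430\right) \frac{1}{268} = - \frac{41715}{134}$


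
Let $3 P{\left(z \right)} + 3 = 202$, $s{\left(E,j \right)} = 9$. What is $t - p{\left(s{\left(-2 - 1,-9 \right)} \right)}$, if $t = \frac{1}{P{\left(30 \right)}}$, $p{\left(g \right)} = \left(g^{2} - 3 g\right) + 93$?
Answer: $- \frac{29250}{199} \approx -146.98$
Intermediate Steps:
$P{\left(z \right)} = \frac{199}{3}$ ($P{\left(z \right)} = -1 + \frac{1}{3} \cdot 202 = -1 + \frac{202}{3} = \frac{199}{3}$)
$p{\left(g \right)} = 93 + g^{2} - 3 g$
$t = \frac{3}{199}$ ($t = \frac{1}{\frac{199}{3}} = \frac{3}{199} \approx 0.015075$)
$t - p{\left(s{\left(-2 - 1,-9 \right)} \right)} = \frac{3}{199} - \left(93 + 9^{2} - 27\right) = \frac{3}{199} - \left(93 + 81 - 27\right) = \frac{3}{199} - 147 = - \frac{29250}{199}$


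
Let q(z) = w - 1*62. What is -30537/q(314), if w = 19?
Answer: 30537/43 ≈ 710.16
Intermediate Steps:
q(z) = -43 (q(z) = 19 - 1*62 = 19 - 62 = -43)
-30537/q(314) = -30537/(-43) = -30537*(-1/43) = 30537/43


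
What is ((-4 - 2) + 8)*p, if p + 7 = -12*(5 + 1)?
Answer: -158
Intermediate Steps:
p = -79 (p = -7 - 12*(5 + 1) = -7 - 12*6 = -7 - 72 = -79)
((-4 - 2) + 8)*p = ((-4 - 2) + 8)*(-79) = (-6 + 8)*(-79) = 2*(-79) = -158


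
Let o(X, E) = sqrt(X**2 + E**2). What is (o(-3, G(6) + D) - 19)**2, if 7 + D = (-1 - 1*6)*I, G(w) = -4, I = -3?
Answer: (19 - sqrt(109))**2 ≈ 73.268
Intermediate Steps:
D = 14 (D = -7 + (-1 - 1*6)*(-3) = -7 + (-1 - 6)*(-3) = -7 - 7*(-3) = -7 + 21 = 14)
o(X, E) = sqrt(E**2 + X**2)
(o(-3, G(6) + D) - 19)**2 = (sqrt((-4 + 14)**2 + (-3)**2) - 19)**2 = (sqrt(10**2 + 9) - 19)**2 = (sqrt(100 + 9) - 19)**2 = (sqrt(109) - 19)**2 = (-19 + sqrt(109))**2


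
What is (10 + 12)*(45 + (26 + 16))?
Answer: 1914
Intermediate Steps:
(10 + 12)*(45 + (26 + 16)) = 22*(45 + 42) = 22*87 = 1914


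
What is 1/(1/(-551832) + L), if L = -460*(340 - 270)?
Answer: -551832/17768990401 ≈ -3.1056e-5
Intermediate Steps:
L = -32200 (L = -460*70 = -32200)
1/(1/(-551832) + L) = 1/(1/(-551832) - 32200) = 1/(-1/551832 - 32200) = 1/(-17768990401/551832) = -551832/17768990401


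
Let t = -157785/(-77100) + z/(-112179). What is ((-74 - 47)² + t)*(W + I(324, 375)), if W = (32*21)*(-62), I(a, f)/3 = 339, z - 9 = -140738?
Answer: -114406466628668129/192200020 ≈ -5.9525e+8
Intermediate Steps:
z = -140729 (z = 9 - 140738 = -140729)
I(a, f) = 1017 (I(a, f) = 3*339 = 1017)
t = 1903357961/576600060 (t = -157785/(-77100) - 140729/(-112179) = -157785*(-1/77100) - 140729*(-1/112179) = 10519/5140 + 140729/112179 = 1903357961/576600060 ≈ 3.3010)
W = -41664 (W = 672*(-62) = -41664)
((-74 - 47)² + t)*(W + I(324, 375)) = ((-74 - 47)² + 1903357961/576600060)*(-41664 + 1017) = ((-121)² + 1903357961/576600060)*(-40647) = (14641 + 1903357961/576600060)*(-40647) = (8443904836421/576600060)*(-40647) = -114406466628668129/192200020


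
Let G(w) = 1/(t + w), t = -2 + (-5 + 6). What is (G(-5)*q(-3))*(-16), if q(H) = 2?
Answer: 16/3 ≈ 5.3333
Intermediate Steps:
t = -1 (t = -2 + 1 = -1)
G(w) = 1/(-1 + w)
(G(-5)*q(-3))*(-16) = (2/(-1 - 5))*(-16) = (2/(-6))*(-16) = -1/6*2*(-16) = -1/3*(-16) = 16/3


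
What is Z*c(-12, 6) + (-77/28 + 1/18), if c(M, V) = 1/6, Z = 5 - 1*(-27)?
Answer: 95/36 ≈ 2.6389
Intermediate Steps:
Z = 32 (Z = 5 + 27 = 32)
c(M, V) = ⅙
Z*c(-12, 6) + (-77/28 + 1/18) = 32*(⅙) + (-77/28 + 1/18) = 16/3 + (-77*1/28 + 1*(1/18)) = 16/3 + (-11/4 + 1/18) = 16/3 - 97/36 = 95/36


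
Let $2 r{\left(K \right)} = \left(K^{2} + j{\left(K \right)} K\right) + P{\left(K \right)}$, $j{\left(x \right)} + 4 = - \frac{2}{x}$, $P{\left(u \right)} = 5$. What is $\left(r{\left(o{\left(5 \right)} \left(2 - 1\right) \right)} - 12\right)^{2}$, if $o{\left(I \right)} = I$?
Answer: $64$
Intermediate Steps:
$j{\left(x \right)} = -4 - \frac{2}{x}$
$r{\left(K \right)} = \frac{5}{2} + \frac{K^{2}}{2} + \frac{K \left(-4 - \frac{2}{K}\right)}{2}$ ($r{\left(K \right)} = \frac{\left(K^{2} + \left(-4 - \frac{2}{K}\right) K\right) + 5}{2} = \frac{\left(K^{2} + K \left(-4 - \frac{2}{K}\right)\right) + 5}{2} = \frac{5 + K^{2} + K \left(-4 - \frac{2}{K}\right)}{2} = \frac{5}{2} + \frac{K^{2}}{2} + \frac{K \left(-4 - \frac{2}{K}\right)}{2}$)
$\left(r{\left(o{\left(5 \right)} \left(2 - 1\right) \right)} - 12\right)^{2} = \left(\left(\frac{3}{2} + \frac{\left(5 \left(2 - 1\right)\right)^{2}}{2} - 2 \cdot 5 \left(2 - 1\right)\right) - 12\right)^{2} = \left(\left(\frac{3}{2} + \frac{\left(5 \cdot 1\right)^{2}}{2} - 2 \cdot 5 \cdot 1\right) - 12\right)^{2} = \left(\left(\frac{3}{2} + \frac{5^{2}}{2} - 10\right) - 12\right)^{2} = \left(\left(\frac{3}{2} + \frac{1}{2} \cdot 25 - 10\right) - 12\right)^{2} = \left(\left(\frac{3}{2} + \frac{25}{2} - 10\right) - 12\right)^{2} = \left(4 - 12\right)^{2} = \left(-8\right)^{2} = 64$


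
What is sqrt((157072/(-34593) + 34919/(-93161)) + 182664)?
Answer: sqrt(1897081609081638245798649)/3222718473 ≈ 427.39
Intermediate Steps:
sqrt((157072/(-34593) + 34919/(-93161)) + 182664) = sqrt((157072*(-1/34593) + 34919*(-1/93161)) + 182664) = sqrt((-157072/34593 - 34919/93161) + 182664) = sqrt(-15840937559/3222718473 + 182664) = sqrt(588658806214513/3222718473) = sqrt(1897081609081638245798649)/3222718473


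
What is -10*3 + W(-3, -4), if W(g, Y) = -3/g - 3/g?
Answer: -28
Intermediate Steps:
W(g, Y) = -6/g
-10*3 + W(-3, -4) = -10*3 - 6/(-3) = -30 - 6*(-⅓) = -30 + 2 = -28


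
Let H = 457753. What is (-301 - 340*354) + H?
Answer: 337092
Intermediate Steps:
(-301 - 340*354) + H = (-301 - 340*354) + 457753 = (-301 - 120360) + 457753 = -120661 + 457753 = 337092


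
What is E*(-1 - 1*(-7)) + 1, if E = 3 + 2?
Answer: 31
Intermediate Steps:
E = 5
E*(-1 - 1*(-7)) + 1 = 5*(-1 - 1*(-7)) + 1 = 5*(-1 + 7) + 1 = 5*6 + 1 = 30 + 1 = 31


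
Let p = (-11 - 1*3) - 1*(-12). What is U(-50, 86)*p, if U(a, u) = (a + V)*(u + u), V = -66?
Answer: 39904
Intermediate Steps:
U(a, u) = 2*u*(-66 + a) (U(a, u) = (a - 66)*(u + u) = (-66 + a)*(2*u) = 2*u*(-66 + a))
p = -2 (p = (-11 - 3) + 12 = -14 + 12 = -2)
U(-50, 86)*p = (2*86*(-66 - 50))*(-2) = (2*86*(-116))*(-2) = -19952*(-2) = 39904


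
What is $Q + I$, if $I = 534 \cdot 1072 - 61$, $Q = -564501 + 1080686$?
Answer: $1088572$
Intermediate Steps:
$Q = 516185$
$I = 572387$ ($I = 572448 - 61 = 572387$)
$Q + I = 516185 + 572387 = 1088572$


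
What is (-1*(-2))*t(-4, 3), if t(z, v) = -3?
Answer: -6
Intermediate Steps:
(-1*(-2))*t(-4, 3) = -1*(-2)*(-3) = 2*(-3) = -6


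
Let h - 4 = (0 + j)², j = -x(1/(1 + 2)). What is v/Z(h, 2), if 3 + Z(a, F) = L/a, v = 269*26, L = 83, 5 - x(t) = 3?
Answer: 55952/59 ≈ 948.34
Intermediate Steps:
x(t) = 2 (x(t) = 5 - 1*3 = 5 - 3 = 2)
j = -2 (j = -1*2 = -2)
v = 6994
h = 8 (h = 4 + (0 - 2)² = 4 + (-2)² = 4 + 4 = 8)
Z(a, F) = -3 + 83/a
v/Z(h, 2) = 6994/(-3 + 83/8) = 6994/(59/8) = 6994*(8/59) = 55952/59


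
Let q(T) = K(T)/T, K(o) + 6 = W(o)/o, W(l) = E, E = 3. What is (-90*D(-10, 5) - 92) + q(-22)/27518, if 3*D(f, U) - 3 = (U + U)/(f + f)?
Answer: -2224224769/13318712 ≈ -167.00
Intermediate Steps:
W(l) = 3
K(o) = -6 + 3/o
D(f, U) = 1 + U/(3*f) (D(f, U) = 1 + ((U + U)/(f + f))/3 = 1 + ((2*U)/((2*f)))/3 = 1 + ((2*U)*(1/(2*f)))/3 = 1 + (U/f)/3 = 1 + U/(3*f))
q(T) = (-6 + 3/T)/T
(-90*D(-10, 5) - 92) + q(-22)/27518 = (-90*(-10 + (1/3)*5)/(-10) - 92) + (3*(1 - 2*(-22))/(-22)**2)/27518 = (-(-9)*(-10 + 5/3) - 92) + (3*(1/484)*(1 + 44))*(1/27518) = (-(-9)*(-25)/3 - 92) + (3*(1/484)*45)*(1/27518) = (-90*5/6 - 92) + (135/484)*(1/27518) = (-75 - 92) + 135/13318712 = -167 + 135/13318712 = -2224224769/13318712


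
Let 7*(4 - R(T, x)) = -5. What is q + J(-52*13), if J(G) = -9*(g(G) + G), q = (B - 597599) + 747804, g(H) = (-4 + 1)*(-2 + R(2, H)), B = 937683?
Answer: 7658317/7 ≈ 1.0940e+6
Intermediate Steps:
R(T, x) = 33/7 (R(T, x) = 4 - ⅐*(-5) = 4 + 5/7 = 33/7)
g(H) = -57/7 (g(H) = (-4 + 1)*(-2 + 33/7) = -3*19/7 = -57/7)
q = 1087888 (q = (937683 - 597599) + 747804 = 340084 + 747804 = 1087888)
J(G) = 513/7 - 9*G (J(G) = -9*(-57/7 + G) = 513/7 - 9*G)
q + J(-52*13) = 1087888 + (513/7 - (-468)*13) = 1087888 + (513/7 - 9*(-676)) = 1087888 + (513/7 + 6084) = 1087888 + 43101/7 = 7658317/7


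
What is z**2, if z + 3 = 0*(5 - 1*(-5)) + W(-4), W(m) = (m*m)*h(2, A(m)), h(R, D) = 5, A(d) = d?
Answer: 5929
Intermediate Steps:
W(m) = 5*m**2 (W(m) = (m*m)*5 = m**2*5 = 5*m**2)
z = 77 (z = -3 + (0*(5 - 1*(-5)) + 5*(-4)**2) = -3 + (0*(5 + 5) + 5*16) = -3 + (0*10 + 80) = -3 + (0 + 80) = -3 + 80 = 77)
z**2 = 77**2 = 5929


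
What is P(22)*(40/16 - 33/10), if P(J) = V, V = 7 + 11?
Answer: -72/5 ≈ -14.400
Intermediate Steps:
V = 18
P(J) = 18
P(22)*(40/16 - 33/10) = 18*(40/16 - 33/10) = 18*(40*(1/16) - 33*⅒) = 18*(5/2 - 33/10) = 18*(-⅘) = -72/5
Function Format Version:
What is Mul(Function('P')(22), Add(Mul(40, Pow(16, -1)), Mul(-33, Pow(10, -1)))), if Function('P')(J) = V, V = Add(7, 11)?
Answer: Rational(-72, 5) ≈ -14.400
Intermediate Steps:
V = 18
Function('P')(J) = 18
Mul(Function('P')(22), Add(Mul(40, Pow(16, -1)), Mul(-33, Pow(10, -1)))) = Mul(18, Add(Mul(40, Pow(16, -1)), Mul(-33, Pow(10, -1)))) = Mul(18, Add(Mul(40, Rational(1, 16)), Mul(-33, Rational(1, 10)))) = Mul(18, Add(Rational(5, 2), Rational(-33, 10))) = Mul(18, Rational(-4, 5)) = Rational(-72, 5)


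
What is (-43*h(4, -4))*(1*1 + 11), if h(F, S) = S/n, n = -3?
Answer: -688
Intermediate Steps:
h(F, S) = -S/3 (h(F, S) = S/(-3) = -S/3)
(-43*h(4, -4))*(1*1 + 11) = (-(-43)*(-4)/3)*(1*1 + 11) = (-43*4/3)*(1 + 11) = -172/3*12 = -688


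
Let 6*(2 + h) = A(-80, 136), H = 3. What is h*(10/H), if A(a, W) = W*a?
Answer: -54460/9 ≈ -6051.1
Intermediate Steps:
h = -5446/3 (h = -2 + (136*(-80))/6 = -2 + (⅙)*(-10880) = -2 - 5440/3 = -5446/3 ≈ -1815.3)
h*(10/H) = -54460/(3*3) = -5446/3*10/3 = -54460/9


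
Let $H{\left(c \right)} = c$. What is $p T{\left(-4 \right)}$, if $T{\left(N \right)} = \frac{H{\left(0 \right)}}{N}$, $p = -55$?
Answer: $0$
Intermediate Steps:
$T{\left(N \right)} = 0$ ($T{\left(N \right)} = \frac{0}{N} = 0$)
$p T{\left(-4 \right)} = \left(-55\right) 0 = 0$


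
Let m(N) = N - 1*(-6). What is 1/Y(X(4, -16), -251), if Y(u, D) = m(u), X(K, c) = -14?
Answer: -1/8 ≈ -0.12500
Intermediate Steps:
m(N) = 6 + N (m(N) = N + 6 = 6 + N)
Y(u, D) = 6 + u
1/Y(X(4, -16), -251) = 1/(6 - 14) = 1/(-8) = -1/8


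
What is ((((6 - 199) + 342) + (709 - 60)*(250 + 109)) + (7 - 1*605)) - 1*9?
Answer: 232533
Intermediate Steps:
((((6 - 199) + 342) + (709 - 60)*(250 + 109)) + (7 - 1*605)) - 1*9 = (((-193 + 342) + 649*359) + (7 - 605)) - 9 = ((149 + 232991) - 598) - 9 = (233140 - 598) - 9 = 232542 - 9 = 232533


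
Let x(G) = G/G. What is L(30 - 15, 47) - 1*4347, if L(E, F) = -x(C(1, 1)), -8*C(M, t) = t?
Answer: -4348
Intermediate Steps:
C(M, t) = -t/8
x(G) = 1
L(E, F) = -1 (L(E, F) = -1*1 = -1)
L(30 - 15, 47) - 1*4347 = -1 - 1*4347 = -1 - 4347 = -4348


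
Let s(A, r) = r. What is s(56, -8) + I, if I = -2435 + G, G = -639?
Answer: -3082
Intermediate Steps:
I = -3074 (I = -2435 - 639 = -3074)
s(56, -8) + I = -8 - 3074 = -3082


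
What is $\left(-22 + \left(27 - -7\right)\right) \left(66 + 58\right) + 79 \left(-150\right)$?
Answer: $-10362$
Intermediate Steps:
$\left(-22 + \left(27 - -7\right)\right) \left(66 + 58\right) + 79 \left(-150\right) = \left(-22 + \left(27 + 7\right)\right) 124 - 11850 = \left(-22 + 34\right) 124 - 11850 = 12 \cdot 124 - 11850 = 1488 - 11850 = -10362$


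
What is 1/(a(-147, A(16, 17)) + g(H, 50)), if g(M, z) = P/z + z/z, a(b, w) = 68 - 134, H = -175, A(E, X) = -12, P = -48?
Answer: -25/1649 ≈ -0.015161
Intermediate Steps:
a(b, w) = -66
g(M, z) = 1 - 48/z (g(M, z) = -48/z + z/z = -48/z + 1 = 1 - 48/z)
1/(a(-147, A(16, 17)) + g(H, 50)) = 1/(-66 + (-48 + 50)/50) = 1/(-66 + (1/50)*2) = 1/(-66 + 1/25) = 1/(-1649/25) = -25/1649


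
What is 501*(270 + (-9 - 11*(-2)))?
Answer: 141783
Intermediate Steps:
501*(270 + (-9 - 11*(-2))) = 501*(270 + (-9 + 22)) = 501*(270 + 13) = 501*283 = 141783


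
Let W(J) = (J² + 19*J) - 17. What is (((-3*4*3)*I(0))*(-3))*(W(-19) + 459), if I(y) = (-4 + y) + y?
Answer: -190944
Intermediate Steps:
I(y) = -4 + 2*y
W(J) = -17 + J² + 19*J
(((-3*4*3)*I(0))*(-3))*(W(-19) + 459) = (((-3*4*3)*(-4 + 2*0))*(-3))*((-17 + (-19)² + 19*(-19)) + 459) = (((-12*3)*(-4 + 0))*(-3))*((-17 + 361 - 361) + 459) = (-36*(-4)*(-3))*(-17 + 459) = (144*(-3))*442 = -432*442 = -190944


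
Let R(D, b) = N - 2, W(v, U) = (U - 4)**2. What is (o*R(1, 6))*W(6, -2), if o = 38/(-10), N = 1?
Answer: 684/5 ≈ 136.80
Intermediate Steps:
W(v, U) = (-4 + U)**2
R(D, b) = -1 (R(D, b) = 1 - 2 = -1)
o = -19/5 (o = 38*(-1/10) = -19/5 ≈ -3.8000)
(o*R(1, 6))*W(6, -2) = (-19/5*(-1))*(-4 - 2)**2 = (19/5)*(-6)**2 = (19/5)*36 = 684/5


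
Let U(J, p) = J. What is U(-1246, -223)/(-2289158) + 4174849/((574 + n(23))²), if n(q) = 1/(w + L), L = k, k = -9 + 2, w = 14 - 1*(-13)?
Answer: 1911459917152303/150870804920019 ≈ 12.670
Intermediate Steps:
w = 27 (w = 14 + 13 = 27)
k = -7
L = -7
n(q) = 1/20 (n(q) = 1/(27 - 7) = 1/20)
U(-1246, -223)/(-2289158) + 4174849/((574 + n(23))²) = -1246/(-2289158) + 4174849/((574 + 1/20)²) = -1246*(-1/2289158) + 4174849/((11481/20)²) = 623/1144579 + 4174849/(131813361/400) = 623/1144579 + 4174849*(400/131813361) = 623/1144579 + 1669939600/131813361 = 1911459917152303/150870804920019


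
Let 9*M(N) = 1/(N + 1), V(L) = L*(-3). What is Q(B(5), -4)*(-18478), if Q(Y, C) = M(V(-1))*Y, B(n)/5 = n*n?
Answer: -1154875/18 ≈ -64160.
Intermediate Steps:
B(n) = 5*n² (B(n) = 5*(n*n) = 5*n²)
V(L) = -3*L
M(N) = 1/(9*(1 + N)) (M(N) = 1/(9*(N + 1)) = 1/(9*(1 + N)))
Q(Y, C) = Y/36 (Q(Y, C) = (1/(9*(1 - 3*(-1))))*Y = (1/(9*(1 + 3)))*Y = ((⅑)/4)*Y = ((⅑)*(¼))*Y = Y/36)
Q(B(5), -4)*(-18478) = ((5*5²)/36)*(-18478) = ((5*25)/36)*(-18478) = ((1/36)*125)*(-18478) = (125/36)*(-18478) = -1154875/18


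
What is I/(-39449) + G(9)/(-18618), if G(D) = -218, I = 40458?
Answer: -372323581/367230741 ≈ -1.0139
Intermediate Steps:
I/(-39449) + G(9)/(-18618) = 40458/(-39449) - 218/(-18618) = 40458*(-1/39449) - 218*(-1/18618) = -40458/39449 + 109/9309 = -372323581/367230741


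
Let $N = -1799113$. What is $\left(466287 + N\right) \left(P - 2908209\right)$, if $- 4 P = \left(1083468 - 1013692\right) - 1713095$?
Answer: $\frac{6657143992521}{2} \approx 3.3286 \cdot 10^{12}$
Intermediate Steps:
$P = \frac{1643319}{4}$ ($P = - \frac{\left(1083468 - 1013692\right) - 1713095}{4} = - \frac{69776 - 1713095}{4} = \left(- \frac{1}{4}\right) \left(-1643319\right) = \frac{1643319}{4} \approx 4.1083 \cdot 10^{5}$)
$\left(466287 + N\right) \left(P - 2908209\right) = \left(466287 - 1799113\right) \left(\frac{1643319}{4} - 2908209\right) = \left(-1332826\right) \left(- \frac{9989517}{4}\right) = \frac{6657143992521}{2}$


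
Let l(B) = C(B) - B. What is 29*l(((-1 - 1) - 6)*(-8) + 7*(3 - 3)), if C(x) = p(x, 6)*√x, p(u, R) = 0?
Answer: -1856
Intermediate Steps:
C(x) = 0 (C(x) = 0*√x = 0)
l(B) = -B (l(B) = 0 - B = -B)
29*l(((-1 - 1) - 6)*(-8) + 7*(3 - 3)) = 29*(-(((-1 - 1) - 6)*(-8) + 7*(3 - 3))) = 29*(-((-2 - 6)*(-8) + 7*0)) = 29*(-(-8*(-8) + 0)) = 29*(-(64 + 0)) = 29*(-1*64) = 29*(-64) = -1856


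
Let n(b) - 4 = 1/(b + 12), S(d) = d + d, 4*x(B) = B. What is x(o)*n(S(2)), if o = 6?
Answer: 195/32 ≈ 6.0938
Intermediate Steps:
x(B) = B/4
S(d) = 2*d
n(b) = 4 + 1/(12 + b) (n(b) = 4 + 1/(b + 12) = 4 + 1/(12 + b))
x(o)*n(S(2)) = ((1/4)*6)*((49 + 4*(2*2))/(12 + 2*2)) = 3*((49 + 4*4)/(12 + 4))/2 = 3*((49 + 16)/16)/2 = 3*((1/16)*65)/2 = (3/2)*(65/16) = 195/32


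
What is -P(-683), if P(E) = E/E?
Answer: -1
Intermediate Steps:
P(E) = 1
-P(-683) = -1*1 = -1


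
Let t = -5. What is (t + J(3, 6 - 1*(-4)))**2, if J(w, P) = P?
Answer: 25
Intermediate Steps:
(t + J(3, 6 - 1*(-4)))**2 = (-5 + (6 - 1*(-4)))**2 = (-5 + (6 + 4))**2 = (-5 + 10)**2 = 5**2 = 25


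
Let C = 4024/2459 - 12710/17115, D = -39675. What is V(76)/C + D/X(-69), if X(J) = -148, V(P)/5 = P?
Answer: 385935386565/556729676 ≈ 693.22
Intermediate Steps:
C = 7523374/8417157 (C = 4024*(1/2459) - 12710*1/17115 = 4024/2459 - 2542/3423 = 7523374/8417157 ≈ 0.89381)
V(P) = 5*P
V(76)/C + D/X(-69) = (5*76)/(7523374/8417157) - 39675/(-148) = 380*(8417157/7523374) - 39675*(-1/148) = 1599259830/3761687 + 39675/148 = 385935386565/556729676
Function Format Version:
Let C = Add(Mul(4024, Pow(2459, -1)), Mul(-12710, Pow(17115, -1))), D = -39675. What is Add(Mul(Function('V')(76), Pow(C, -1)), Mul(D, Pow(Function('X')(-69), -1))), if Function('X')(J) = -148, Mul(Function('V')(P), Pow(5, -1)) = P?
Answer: Rational(385935386565, 556729676) ≈ 693.22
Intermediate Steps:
C = Rational(7523374, 8417157) (C = Add(Mul(4024, Rational(1, 2459)), Mul(-12710, Rational(1, 17115))) = Add(Rational(4024, 2459), Rational(-2542, 3423)) = Rational(7523374, 8417157) ≈ 0.89381)
Function('V')(P) = Mul(5, P)
Add(Mul(Function('V')(76), Pow(C, -1)), Mul(D, Pow(Function('X')(-69), -1))) = Add(Mul(Mul(5, 76), Pow(Rational(7523374, 8417157), -1)), Mul(-39675, Pow(-148, -1))) = Add(Mul(380, Rational(8417157, 7523374)), Mul(-39675, Rational(-1, 148))) = Add(Rational(1599259830, 3761687), Rational(39675, 148)) = Rational(385935386565, 556729676)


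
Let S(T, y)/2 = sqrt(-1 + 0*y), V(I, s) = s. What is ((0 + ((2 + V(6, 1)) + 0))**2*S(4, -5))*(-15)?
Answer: -270*I ≈ -270.0*I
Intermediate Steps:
S(T, y) = 2*I (S(T, y) = 2*sqrt(-1 + 0*y) = 2*sqrt(-1 + 0) = 2*sqrt(-1) = 2*I)
((0 + ((2 + V(6, 1)) + 0))**2*S(4, -5))*(-15) = ((0 + ((2 + 1) + 0))**2*(2*I))*(-15) = ((0 + (3 + 0))**2*(2*I))*(-15) = ((0 + 3)**2*(2*I))*(-15) = (3**2*(2*I))*(-15) = (9*(2*I))*(-15) = (18*I)*(-15) = -270*I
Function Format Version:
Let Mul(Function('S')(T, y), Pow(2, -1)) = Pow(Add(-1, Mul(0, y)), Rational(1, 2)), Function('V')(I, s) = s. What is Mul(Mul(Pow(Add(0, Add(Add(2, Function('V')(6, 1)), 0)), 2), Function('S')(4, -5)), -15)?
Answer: Mul(-270, I) ≈ Mul(-270.00, I)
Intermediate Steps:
Function('S')(T, y) = Mul(2, I) (Function('S')(T, y) = Mul(2, Pow(Add(-1, Mul(0, y)), Rational(1, 2))) = Mul(2, Pow(Add(-1, 0), Rational(1, 2))) = Mul(2, Pow(-1, Rational(1, 2))) = Mul(2, I))
Mul(Mul(Pow(Add(0, Add(Add(2, Function('V')(6, 1)), 0)), 2), Function('S')(4, -5)), -15) = Mul(Mul(Pow(Add(0, Add(Add(2, 1), 0)), 2), Mul(2, I)), -15) = Mul(Mul(Pow(Add(0, Add(3, 0)), 2), Mul(2, I)), -15) = Mul(Mul(Pow(Add(0, 3), 2), Mul(2, I)), -15) = Mul(Mul(Pow(3, 2), Mul(2, I)), -15) = Mul(Mul(9, Mul(2, I)), -15) = Mul(Mul(18, I), -15) = Mul(-270, I)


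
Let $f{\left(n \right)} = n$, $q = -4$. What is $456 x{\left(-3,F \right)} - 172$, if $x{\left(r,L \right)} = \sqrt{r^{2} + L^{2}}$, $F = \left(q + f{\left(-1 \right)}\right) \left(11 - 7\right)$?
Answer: $-172 + 456 \sqrt{409} \approx 9050.0$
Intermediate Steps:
$F = -20$ ($F = \left(-4 - 1\right) \left(11 - 7\right) = \left(-5\right) 4 = -20$)
$x{\left(r,L \right)} = \sqrt{L^{2} + r^{2}}$
$456 x{\left(-3,F \right)} - 172 = 456 \sqrt{\left(-20\right)^{2} + \left(-3\right)^{2}} - 172 = 456 \sqrt{400 + 9} - 172 = 456 \sqrt{409} - 172 = -172 + 456 \sqrt{409}$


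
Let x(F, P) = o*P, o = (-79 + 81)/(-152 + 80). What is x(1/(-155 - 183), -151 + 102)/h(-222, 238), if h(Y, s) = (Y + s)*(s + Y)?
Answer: 49/9216 ≈ 0.0053168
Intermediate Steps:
h(Y, s) = (Y + s)**2 (h(Y, s) = (Y + s)*(Y + s) = (Y + s)**2)
o = -1/36 (o = 2/(-72) = 2*(-1/72) = -1/36 ≈ -0.027778)
x(F, P) = -P/36
x(1/(-155 - 183), -151 + 102)/h(-222, 238) = (-(-151 + 102)/36)/((-222 + 238)**2) = (-1/36*(-49))/(16**2) = (49/36)/256 = (49/36)*(1/256) = 49/9216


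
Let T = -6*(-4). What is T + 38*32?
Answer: 1240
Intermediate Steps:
T = 24
T + 38*32 = 24 + 38*32 = 24 + 1216 = 1240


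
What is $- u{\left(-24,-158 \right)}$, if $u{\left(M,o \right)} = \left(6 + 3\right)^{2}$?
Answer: $-81$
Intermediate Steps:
$u{\left(M,o \right)} = 81$ ($u{\left(M,o \right)} = 9^{2} = 81$)
$- u{\left(-24,-158 \right)} = \left(-1\right) 81 = -81$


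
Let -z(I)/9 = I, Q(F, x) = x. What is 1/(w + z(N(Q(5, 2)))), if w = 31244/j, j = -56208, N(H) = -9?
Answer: 14052/1130401 ≈ 0.012431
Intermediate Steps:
z(I) = -9*I
w = -7811/14052 (w = 31244/(-56208) = 31244*(-1/56208) = -7811/14052 ≈ -0.55586)
1/(w + z(N(Q(5, 2)))) = 1/(-7811/14052 - 9*(-9)) = 1/(-7811/14052 + 81) = 1/(1130401/14052) = 14052/1130401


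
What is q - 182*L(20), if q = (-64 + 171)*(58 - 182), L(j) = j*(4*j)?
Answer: -304468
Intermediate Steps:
L(j) = 4*j**2
q = -13268 (q = 107*(-124) = -13268)
q - 182*L(20) = -13268 - 728*20**2 = -13268 - 728*400 = -13268 - 182*1600 = -13268 - 291200 = -304468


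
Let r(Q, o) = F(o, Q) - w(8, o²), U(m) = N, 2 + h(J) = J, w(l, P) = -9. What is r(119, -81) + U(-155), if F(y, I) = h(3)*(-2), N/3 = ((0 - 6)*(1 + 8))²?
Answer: 8755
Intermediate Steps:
h(J) = -2 + J
N = 8748 (N = 3*((0 - 6)*(1 + 8))² = 3*(-6*9)² = 3*(-54)² = 3*2916 = 8748)
F(y, I) = -2 (F(y, I) = (-2 + 3)*(-2) = 1*(-2) = -2)
U(m) = 8748
r(Q, o) = 7 (r(Q, o) = -2 - 1*(-9) = -2 + 9 = 7)
r(119, -81) + U(-155) = 7 + 8748 = 8755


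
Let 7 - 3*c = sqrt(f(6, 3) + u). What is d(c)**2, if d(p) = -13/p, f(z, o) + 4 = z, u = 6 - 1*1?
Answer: 1521/(7 - sqrt(7))**2 ≈ 80.224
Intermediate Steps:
u = 5 (u = 6 - 1 = 5)
f(z, o) = -4 + z
c = 7/3 - sqrt(7)/3 (c = 7/3 - sqrt((-4 + 6) + 5)/3 = 7/3 - sqrt(2 + 5)/3 = 7/3 - sqrt(7)/3 ≈ 1.4514)
d(c)**2 = (-13/(7/3 - sqrt(7)/3))**2 = 169/(7/3 - sqrt(7)/3)**2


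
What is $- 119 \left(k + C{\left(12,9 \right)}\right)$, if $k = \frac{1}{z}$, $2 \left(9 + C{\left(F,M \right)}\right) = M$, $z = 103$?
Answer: $\frac{110075}{206} \approx 534.34$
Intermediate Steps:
$C{\left(F,M \right)} = -9 + \frac{M}{2}$
$k = \frac{1}{103} \approx 0.0097087$
$- 119 \left(k + C{\left(12,9 \right)}\right) = - 119 \left(\frac{1}{103} + \left(-9 + \frac{1}{2} \cdot 9\right)\right) = - 119 \left(\frac{1}{103} + \left(-9 + \frac{9}{2}\right)\right) = - 119 \left(\frac{1}{103} - \frac{9}{2}\right) = \left(-119\right) \left(- \frac{925}{206}\right) = \frac{110075}{206}$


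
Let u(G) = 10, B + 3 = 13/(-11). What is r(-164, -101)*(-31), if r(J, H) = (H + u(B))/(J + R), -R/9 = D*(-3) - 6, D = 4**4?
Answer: 2821/6802 ≈ 0.41473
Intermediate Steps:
D = 256
B = -46/11 (B = -3 + 13/(-11) = -3 + 13*(-1/11) = -3 - 13/11 = -46/11 ≈ -4.1818)
R = 6966 (R = -9*(256*(-3) - 6) = -9*(-768 - 6) = -9*(-774) = 6966)
r(J, H) = (10 + H)/(6966 + J) (r(J, H) = (H + 10)/(J + 6966) = (10 + H)/(6966 + J))
r(-164, -101)*(-31) = ((10 - 101)/(6966 - 164))*(-31) = (-91/6802)*(-31) = ((1/6802)*(-91))*(-31) = -91/6802*(-31) = 2821/6802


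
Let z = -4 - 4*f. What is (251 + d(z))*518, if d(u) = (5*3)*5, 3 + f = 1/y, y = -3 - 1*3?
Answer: 168868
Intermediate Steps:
y = -6 (y = -3 - 3 = -6)
f = -19/6 (f = -3 + 1/(-6) = -3 - ⅙ = -19/6 ≈ -3.1667)
z = 26/3 (z = -4 - 4*(-19/6) = -4 + 38/3 = 26/3 ≈ 8.6667)
d(u) = 75 (d(u) = 15*5 = 75)
(251 + d(z))*518 = (251 + 75)*518 = 326*518 = 168868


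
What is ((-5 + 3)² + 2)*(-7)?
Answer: -42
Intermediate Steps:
((-5 + 3)² + 2)*(-7) = ((-2)² + 2)*(-7) = (4 + 2)*(-7) = 6*(-7) = -42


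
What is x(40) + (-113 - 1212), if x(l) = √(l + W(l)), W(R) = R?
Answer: -1325 + 4*√5 ≈ -1316.1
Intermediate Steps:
x(l) = √2*√l (x(l) = √(l + l) = √(2*l) = √2*√l)
x(40) + (-113 - 1212) = √2*√40 + (-113 - 1212) = √2*(2*√10) - 1325 = 4*√5 - 1325 = -1325 + 4*√5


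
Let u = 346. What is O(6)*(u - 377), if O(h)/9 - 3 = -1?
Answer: -558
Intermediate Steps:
O(h) = 18 (O(h) = 27 + 9*(-1) = 27 - 9 = 18)
O(6)*(u - 377) = 18*(346 - 377) = 18*(-31) = -558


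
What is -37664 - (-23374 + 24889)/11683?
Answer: -440030027/11683 ≈ -37664.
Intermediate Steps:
-37664 - (-23374 + 24889)/11683 = -37664 - 1515/11683 = -440030027/11683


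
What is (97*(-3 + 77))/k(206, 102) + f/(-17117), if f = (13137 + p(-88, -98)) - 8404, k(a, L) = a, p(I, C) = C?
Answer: 60955508/1763051 ≈ 34.574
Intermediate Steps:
f = 4635 (f = (13137 - 98) - 8404 = 13039 - 8404 = 4635)
(97*(-3 + 77))/k(206, 102) + f/(-17117) = (97*(-3 + 77))/206 + 4635/(-17117) = (97*74)*(1/206) + 4635*(-1/17117) = 7178*(1/206) - 4635/17117 = 3589/103 - 4635/17117 = 60955508/1763051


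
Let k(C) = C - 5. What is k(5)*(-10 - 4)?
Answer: 0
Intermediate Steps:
k(C) = -5 + C
k(5)*(-10 - 4) = (-5 + 5)*(-10 - 4) = 0*(-14) = 0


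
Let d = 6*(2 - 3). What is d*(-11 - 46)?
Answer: 342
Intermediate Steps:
d = -6 (d = 6*(-1) = -6)
d*(-11 - 46) = -6*(-11 - 46) = -6*(-57) = 342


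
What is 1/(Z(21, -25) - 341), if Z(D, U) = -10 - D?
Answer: -1/372 ≈ -0.0026882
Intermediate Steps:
1/(Z(21, -25) - 341) = 1/((-10 - 1*21) - 341) = 1/((-10 - 21) - 341) = 1/(-31 - 341) = 1/(-372) = -1/372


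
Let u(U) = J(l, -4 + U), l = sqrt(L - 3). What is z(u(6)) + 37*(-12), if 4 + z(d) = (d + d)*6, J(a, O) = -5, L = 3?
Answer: -508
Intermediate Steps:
l = 0 (l = sqrt(3 - 3) = sqrt(0) = 0)
u(U) = -5
z(d) = -4 + 12*d (z(d) = -4 + (d + d)*6 = -4 + (2*d)*6 = -4 + 12*d)
z(u(6)) + 37*(-12) = (-4 + 12*(-5)) + 37*(-12) = (-4 - 60) - 444 = -64 - 444 = -508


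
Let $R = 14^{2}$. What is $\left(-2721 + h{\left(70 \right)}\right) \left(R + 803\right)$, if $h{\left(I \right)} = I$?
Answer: $-2648349$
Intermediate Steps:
$R = 196$
$\left(-2721 + h{\left(70 \right)}\right) \left(R + 803\right) = \left(-2721 + 70\right) \left(196 + 803\right) = \left(-2651\right) 999 = -2648349$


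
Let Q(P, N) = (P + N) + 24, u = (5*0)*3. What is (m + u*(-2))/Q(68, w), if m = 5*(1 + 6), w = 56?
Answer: 35/148 ≈ 0.23649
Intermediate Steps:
m = 35 (m = 5*7 = 35)
u = 0 (u = 0*3 = 0)
Q(P, N) = 24 + N + P (Q(P, N) = (N + P) + 24 = 24 + N + P)
(m + u*(-2))/Q(68, w) = (35 + 0*(-2))/(24 + 56 + 68) = (35 + 0)/148 = 35*(1/148) = 35/148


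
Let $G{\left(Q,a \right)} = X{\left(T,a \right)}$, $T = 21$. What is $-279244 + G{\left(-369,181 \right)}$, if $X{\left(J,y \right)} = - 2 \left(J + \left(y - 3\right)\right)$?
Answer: $-279642$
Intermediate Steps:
$X{\left(J,y \right)} = 6 - 2 J - 2 y$ ($X{\left(J,y \right)} = - 2 \left(J + \left(-3 + y\right)\right) = - 2 \left(-3 + J + y\right) = 6 - 2 J - 2 y$)
$G{\left(Q,a \right)} = -36 - 2 a$ ($G{\left(Q,a \right)} = 6 - 42 - 2 a = -36 - 2 a$)
$-279244 + G{\left(-369,181 \right)} = -279244 - 398 = -279642$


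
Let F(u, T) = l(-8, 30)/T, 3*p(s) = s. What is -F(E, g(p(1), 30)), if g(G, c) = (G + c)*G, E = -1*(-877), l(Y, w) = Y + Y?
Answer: 144/91 ≈ 1.5824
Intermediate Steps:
p(s) = s/3
l(Y, w) = 2*Y
E = 877
g(G, c) = G*(G + c)
F(u, T) = -16/T (F(u, T) = (2*(-8))/T = -16/T)
-F(E, g(p(1), 30)) = -(-16)/(((⅓)*1)*((⅓)*1 + 30)) = -(-16)/((⅓ + 30)/3) = -(-16)/((⅓)*(91/3)) = -(-16)/91/9 = -(-16)*9/91 = -1*(-144/91) = 144/91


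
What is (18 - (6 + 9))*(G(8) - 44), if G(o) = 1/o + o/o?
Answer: -1029/8 ≈ -128.63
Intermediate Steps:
G(o) = 1 + 1/o (G(o) = 1/o + 1 = 1 + 1/o)
(18 - (6 + 9))*(G(8) - 44) = (18 - (6 + 9))*((1 + 8)/8 - 44) = (18 - 1*15)*((1/8)*9 - 44) = (18 - 15)*(9/8 - 44) = 3*(-343/8) = -1029/8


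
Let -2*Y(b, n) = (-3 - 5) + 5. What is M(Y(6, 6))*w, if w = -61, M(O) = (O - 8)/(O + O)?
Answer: 793/6 ≈ 132.17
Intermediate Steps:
Y(b, n) = 3/2 (Y(b, n) = -((-3 - 5) + 5)/2 = -(-8 + 5)/2 = -½*(-3) = 3/2)
M(O) = (-8 + O)/(2*O) (M(O) = (-8 + O)/((2*O)) = (-8 + O)*(1/(2*O)) = (-8 + O)/(2*O))
M(Y(6, 6))*w = ((-8 + 3/2)/(2*(3/2)))*(-61) = ((½)*(⅔)*(-13/2))*(-61) = -13/6*(-61) = 793/6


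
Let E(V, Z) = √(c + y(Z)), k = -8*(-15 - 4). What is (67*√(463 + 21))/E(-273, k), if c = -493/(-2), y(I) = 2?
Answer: 1474*√994/497 ≈ 93.505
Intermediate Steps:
c = 493/2 (c = -493*(-½) = 493/2 ≈ 246.50)
k = 152 (k = -8*(-19) = 152)
E(V, Z) = √994/2 (E(V, Z) = √(493/2 + 2) = √(497/2) = √994/2)
(67*√(463 + 21))/E(-273, k) = (67*√(463 + 21))/((√994/2)) = (67*√484)*(√994/497) = (67*22)*(√994/497) = 1474*(√994/497) = 1474*√994/497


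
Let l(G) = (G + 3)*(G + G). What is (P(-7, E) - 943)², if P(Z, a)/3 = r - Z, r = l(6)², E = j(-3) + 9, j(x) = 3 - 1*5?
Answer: 1160764900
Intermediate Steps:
j(x) = -2 (j(x) = 3 - 5 = -2)
l(G) = 2*G*(3 + G) (l(G) = (3 + G)*(2*G) = 2*G*(3 + G))
E = 7 (E = -2 + 9 = 7)
r = 11664 (r = (2*6*(3 + 6))² = (2*6*9)² = 108² = 11664)
P(Z, a) = 34992 - 3*Z (P(Z, a) = 3*(11664 - Z) = 34992 - 3*Z)
(P(-7, E) - 943)² = ((34992 - 3*(-7)) - 943)² = ((34992 + 21) - 943)² = (35013 - 943)² = 34070² = 1160764900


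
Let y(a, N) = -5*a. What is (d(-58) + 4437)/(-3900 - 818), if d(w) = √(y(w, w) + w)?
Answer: -4437/4718 - √58/2359 ≈ -0.94367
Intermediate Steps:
d(w) = 2*√(-w) (d(w) = √(-5*w + w) = √(-4*w) = 2*√(-w))
(d(-58) + 4437)/(-3900 - 818) = (2*√(-1*(-58)) + 4437)/(-3900 - 818) = (2*√58 + 4437)/(-4718) = (4437 + 2*√58)*(-1/4718) = -4437/4718 - √58/2359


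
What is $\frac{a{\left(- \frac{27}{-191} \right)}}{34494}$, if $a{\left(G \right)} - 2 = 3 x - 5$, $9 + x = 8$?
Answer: $- \frac{1}{5749} \approx -0.00017394$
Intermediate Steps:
$x = -1$ ($x = -9 + 8 = -1$)
$a{\left(G \right)} = -6$ ($a{\left(G \right)} = 2 + \left(3 \left(-1\right) - 5\right) = 2 - 8 = -6$)
$\frac{a{\left(- \frac{27}{-191} \right)}}{34494} = - \frac{6}{34494} = \left(-6\right) \frac{1}{34494} = - \frac{1}{5749}$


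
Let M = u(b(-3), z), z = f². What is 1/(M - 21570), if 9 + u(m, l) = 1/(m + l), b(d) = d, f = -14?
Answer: -193/4164746 ≈ -4.6341e-5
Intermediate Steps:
z = 196 (z = (-14)² = 196)
u(m, l) = -9 + 1/(l + m) (u(m, l) = -9 + 1/(m + l) = -9 + 1/(l + m))
M = -1736/193 (M = (1 - 9*196 - 9*(-3))/(196 - 3) = (1 - 1764 + 27)/193 = (1/193)*(-1736) = -1736/193 ≈ -8.9948)
1/(M - 21570) = 1/(-1736/193 - 21570) = 1/(-4164746/193) = -193/4164746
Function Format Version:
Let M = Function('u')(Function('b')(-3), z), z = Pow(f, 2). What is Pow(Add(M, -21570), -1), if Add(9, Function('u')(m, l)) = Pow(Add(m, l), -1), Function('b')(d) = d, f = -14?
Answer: Rational(-193, 4164746) ≈ -4.6341e-5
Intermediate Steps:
z = 196 (z = Pow(-14, 2) = 196)
Function('u')(m, l) = Add(-9, Pow(Add(l, m), -1)) (Function('u')(m, l) = Add(-9, Pow(Add(m, l), -1)) = Add(-9, Pow(Add(l, m), -1)))
M = Rational(-1736, 193) (M = Mul(Pow(Add(196, -3), -1), Add(1, Mul(-9, 196), Mul(-9, -3))) = Mul(Pow(193, -1), Add(1, -1764, 27)) = Mul(Rational(1, 193), -1736) = Rational(-1736, 193) ≈ -8.9948)
Pow(Add(M, -21570), -1) = Pow(Add(Rational(-1736, 193), -21570), -1) = Pow(Rational(-4164746, 193), -1) = Rational(-193, 4164746)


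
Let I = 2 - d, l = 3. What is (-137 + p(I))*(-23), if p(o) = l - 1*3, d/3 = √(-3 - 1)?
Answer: 3151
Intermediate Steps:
d = 6*I (d = 3*√(-3 - 1) = 3*√(-4) = 3*(2*I) = 6*I ≈ 6.0*I)
I = 2 - 6*I ≈ 2.0 - 6.0*I
p(o) = 0 (p(o) = 3 - 1*3 = 3 - 3 = 0)
(-137 + p(I))*(-23) = (-137 + 0)*(-23) = -137*(-23) = 3151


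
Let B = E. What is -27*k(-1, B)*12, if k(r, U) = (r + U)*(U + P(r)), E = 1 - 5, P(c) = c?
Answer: -8100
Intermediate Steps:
E = -4
B = -4
k(r, U) = (U + r)² (k(r, U) = (r + U)*(U + r) = (U + r)*(U + r) = (U + r)²)
-27*k(-1, B)*12 = -27*((-4)² + (-1)² + 2*(-4)*(-1))*12 = -27*(16 + 1 + 8)*12 = -27*25*12 = -675*12 = -8100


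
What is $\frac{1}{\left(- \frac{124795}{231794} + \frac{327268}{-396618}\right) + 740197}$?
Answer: $\frac{45966836346}{34024451685449111} \approx 1.351 \cdot 10^{-6}$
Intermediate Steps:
$\frac{1}{\left(- \frac{124795}{231794} + \frac{327268}{-396618}\right) + 740197} = \frac{1}{\left(\left(-124795\right) \frac{1}{231794} + 327268 \left(- \frac{1}{396618}\right)\right) + 740197} = \frac{1}{\left(- \frac{124795}{231794} - \frac{163634}{198309}\right) + 740197} = \frac{1}{- \frac{62677351051}{45966836346} + 740197} = \frac{1}{\frac{34024451685449111}{45966836346}} = \frac{45966836346}{34024451685449111}$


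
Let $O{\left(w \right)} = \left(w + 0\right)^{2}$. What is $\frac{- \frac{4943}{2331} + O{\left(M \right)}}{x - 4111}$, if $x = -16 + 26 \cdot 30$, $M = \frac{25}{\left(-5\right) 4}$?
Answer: $\frac{20813}{124829712} \approx 0.00016673$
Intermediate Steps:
$M = - \frac{5}{4}$ ($M = \frac{25}{-20} = 25 \left(- \frac{1}{20}\right) = - \frac{5}{4} \approx -1.25$)
$x = 764$ ($x = -16 + 780 = 764$)
$O{\left(w \right)} = w^{2}$
$\frac{- \frac{4943}{2331} + O{\left(M \right)}}{x - 4111} = \frac{- \frac{4943}{2331} + \left(- \frac{5}{4}\right)^{2}}{764 - 4111} = \frac{\left(-4943\right) \frac{1}{2331} + \frac{25}{16}}{-3347} = \left(- \frac{4943}{2331} + \frac{25}{16}\right) \left(- \frac{1}{3347}\right) = \left(- \frac{20813}{37296}\right) \left(- \frac{1}{3347}\right) = \frac{20813}{124829712}$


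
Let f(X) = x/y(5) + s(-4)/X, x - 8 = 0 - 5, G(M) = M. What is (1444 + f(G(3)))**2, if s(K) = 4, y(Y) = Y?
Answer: 470412721/225 ≈ 2.0907e+6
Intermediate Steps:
x = 3 (x = 8 + (0 - 5) = 8 - 5 = 3)
f(X) = 3/5 + 4/X
(1444 + f(G(3)))**2 = (1444 + (3/5 + 4/3))**2 = (1444 + 29/15)**2 = (21689/15)**2 = 470412721/225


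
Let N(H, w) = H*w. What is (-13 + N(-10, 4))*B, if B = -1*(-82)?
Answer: -4346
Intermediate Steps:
B = 82
(-13 + N(-10, 4))*B = (-13 - 10*4)*82 = (-13 - 40)*82 = -53*82 = -4346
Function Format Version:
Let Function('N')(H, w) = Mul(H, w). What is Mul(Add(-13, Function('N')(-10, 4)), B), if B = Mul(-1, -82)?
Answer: -4346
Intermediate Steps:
B = 82
Mul(Add(-13, Function('N')(-10, 4)), B) = Mul(Add(-13, Mul(-10, 4)), 82) = Mul(Add(-13, -40), 82) = Mul(-53, 82) = -4346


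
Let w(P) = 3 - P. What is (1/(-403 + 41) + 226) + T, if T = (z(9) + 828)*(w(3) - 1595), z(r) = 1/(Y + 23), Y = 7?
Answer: -717024533/543 ≈ -1.3205e+6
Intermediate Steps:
z(r) = 1/30 (z(r) = 1/(7 + 23) = 1/30)
T = -7924279/6 (T = (1/30 + 828)*((3 - 1*3) - 1595) = 24841*((3 - 3) - 1595)/30 = 24841*(0 - 1595)/30 = (24841/30)*(-1595) = -7924279/6 ≈ -1.3207e+6)
(1/(-403 + 41) + 226) + T = (1/(-403 + 41) + 226) - 7924279/6 = (1/(-362) + 226) - 7924279/6 = (-1/362 + 226) - 7924279/6 = 81811/362 - 7924279/6 = -717024533/543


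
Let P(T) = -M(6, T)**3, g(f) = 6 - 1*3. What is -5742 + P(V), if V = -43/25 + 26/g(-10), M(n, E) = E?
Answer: -2563827011/421875 ≈ -6077.2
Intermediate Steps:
g(f) = 3 (g(f) = 6 - 3 = 3)
V = 521/75 (V = -43/25 + 26/3 = 521/75 ≈ 6.9467)
P(T) = -T**3
-5742 + P(V) = -5742 - (521/75)**3 = -5742 - 1*141420761/421875 = -5742 - 141420761/421875 = -2563827011/421875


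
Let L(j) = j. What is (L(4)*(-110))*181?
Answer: -79640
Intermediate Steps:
(L(4)*(-110))*181 = (4*(-110))*181 = -440*181 = -79640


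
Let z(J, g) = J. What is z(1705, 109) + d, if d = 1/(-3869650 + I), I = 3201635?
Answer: 1138965574/668015 ≈ 1705.0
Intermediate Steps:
d = -1/668015 (d = 1/(-3869650 + 3201635) = 1/(-668015) = -1/668015 ≈ -1.4970e-6)
z(1705, 109) + d = 1705 - 1/668015 = 1138965574/668015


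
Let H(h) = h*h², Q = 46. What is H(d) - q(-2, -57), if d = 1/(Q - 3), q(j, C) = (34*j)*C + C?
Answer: -303637232/79507 ≈ -3819.0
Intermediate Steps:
q(j, C) = C + 34*C*j (q(j, C) = 34*C*j + C = C + 34*C*j)
d = 1/43 (d = 1/(46 - 3) = 1/43 ≈ 0.023256)
H(h) = h³
H(d) - q(-2, -57) = (1/43)³ - (-57)*(1 + 34*(-2)) = 1/79507 - (-57)*(1 - 68) = 1/79507 - (-57)*(-67) = 1/79507 - 1*3819 = 1/79507 - 3819 = -303637232/79507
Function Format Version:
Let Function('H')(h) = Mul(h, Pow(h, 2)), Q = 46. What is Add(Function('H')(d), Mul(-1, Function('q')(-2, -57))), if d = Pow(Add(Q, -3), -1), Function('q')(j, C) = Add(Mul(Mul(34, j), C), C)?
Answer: Rational(-303637232, 79507) ≈ -3819.0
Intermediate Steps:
Function('q')(j, C) = Add(C, Mul(34, C, j)) (Function('q')(j, C) = Add(Mul(34, C, j), C) = Add(C, Mul(34, C, j)))
d = Rational(1, 43) (d = Pow(Add(46, -3), -1) = Pow(43, -1) = Rational(1, 43) ≈ 0.023256)
Function('H')(h) = Pow(h, 3)
Add(Function('H')(d), Mul(-1, Function('q')(-2, -57))) = Add(Pow(Rational(1, 43), 3), Mul(-1, Mul(-57, Add(1, Mul(34, -2))))) = Add(Rational(1, 79507), Mul(-1, Mul(-57, Add(1, -68)))) = Add(Rational(1, 79507), Mul(-1, Mul(-57, -67))) = Add(Rational(1, 79507), Mul(-1, 3819)) = Add(Rational(1, 79507), -3819) = Rational(-303637232, 79507)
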